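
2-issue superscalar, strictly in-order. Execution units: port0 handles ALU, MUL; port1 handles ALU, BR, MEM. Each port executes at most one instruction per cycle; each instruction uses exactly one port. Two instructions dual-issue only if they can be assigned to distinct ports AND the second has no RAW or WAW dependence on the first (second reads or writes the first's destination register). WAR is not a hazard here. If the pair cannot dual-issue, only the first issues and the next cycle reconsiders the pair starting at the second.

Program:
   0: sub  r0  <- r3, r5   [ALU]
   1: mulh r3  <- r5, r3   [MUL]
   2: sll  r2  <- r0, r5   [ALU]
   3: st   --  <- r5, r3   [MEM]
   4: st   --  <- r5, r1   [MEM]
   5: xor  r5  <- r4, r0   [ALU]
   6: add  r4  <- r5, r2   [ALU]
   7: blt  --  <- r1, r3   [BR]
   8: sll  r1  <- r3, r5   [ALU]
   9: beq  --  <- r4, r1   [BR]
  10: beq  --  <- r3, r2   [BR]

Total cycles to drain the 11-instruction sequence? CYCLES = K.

t=0 i0&i1:sub mulh ; dual
t=1 i2&i3:sll st ; dual
t=2 i4&i5:st xor ; dual
t=3 i6&i7:add blt ; dual
t=4 i8:sll ; RAW r1
t=5 i9:beq ; no-port BR/BR
t=6 i10:beq ; tail

CYCLES = 7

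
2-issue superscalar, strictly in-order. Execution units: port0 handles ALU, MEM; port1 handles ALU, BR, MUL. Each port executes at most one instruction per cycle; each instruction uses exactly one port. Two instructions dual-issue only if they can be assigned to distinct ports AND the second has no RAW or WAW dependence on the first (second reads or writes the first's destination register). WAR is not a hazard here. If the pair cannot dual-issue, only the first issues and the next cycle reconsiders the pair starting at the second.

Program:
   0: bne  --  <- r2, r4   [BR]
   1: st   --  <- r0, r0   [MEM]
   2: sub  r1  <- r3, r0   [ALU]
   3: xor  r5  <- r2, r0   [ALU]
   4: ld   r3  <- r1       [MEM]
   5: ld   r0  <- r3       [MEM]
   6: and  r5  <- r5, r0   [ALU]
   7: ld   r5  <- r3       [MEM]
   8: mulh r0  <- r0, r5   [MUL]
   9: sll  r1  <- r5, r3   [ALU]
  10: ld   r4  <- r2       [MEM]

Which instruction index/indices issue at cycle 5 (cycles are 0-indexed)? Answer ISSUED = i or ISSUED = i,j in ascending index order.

t=0 i0+i1:bne.BR/st.MEM ; 2-wide
t=1 i2+i3:sub.ALU/xor.ALU ; 2-wide
t=2 i4:ld.MEM ; no-port MEM/MEM
t=3 i5:ld.MEM ; RAW r0
t=4 i6:and.ALU ; WAW r5
t=5 i7:ld.MEM ; RAW r5
t=6 i8+i9:mulh.MUL/sll.ALU ; 2-wide
t=7 i10:ld.MEM ; tail

ISSUED = 7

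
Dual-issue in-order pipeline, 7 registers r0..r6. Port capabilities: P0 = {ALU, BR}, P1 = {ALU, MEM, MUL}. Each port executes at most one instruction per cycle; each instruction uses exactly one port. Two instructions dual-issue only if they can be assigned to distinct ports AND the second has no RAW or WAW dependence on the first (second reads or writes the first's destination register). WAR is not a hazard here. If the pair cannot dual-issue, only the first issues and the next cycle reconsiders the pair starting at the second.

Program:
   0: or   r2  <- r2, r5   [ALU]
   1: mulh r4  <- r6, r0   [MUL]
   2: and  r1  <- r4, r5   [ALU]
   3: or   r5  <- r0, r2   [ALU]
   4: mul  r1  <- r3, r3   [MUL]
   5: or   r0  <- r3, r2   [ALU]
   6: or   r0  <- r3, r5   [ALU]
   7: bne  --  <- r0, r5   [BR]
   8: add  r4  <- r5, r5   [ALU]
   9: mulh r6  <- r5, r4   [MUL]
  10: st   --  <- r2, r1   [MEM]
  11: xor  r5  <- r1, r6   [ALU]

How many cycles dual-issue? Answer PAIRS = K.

PAIRS = 5

  cy0 -> i0+i1 (or;mulh) dual
  cy1 -> i2+i3 (and;or) dual
  cy2 -> i4+i5 (mul;or) dual
  cy3 -> i6 (or) RAW r0
  cy4 -> i7+i8 (bne;add) dual
  cy5 -> i9 (mulh) no-port MUL/MEM
  cy6 -> i10+i11 (st;xor) dual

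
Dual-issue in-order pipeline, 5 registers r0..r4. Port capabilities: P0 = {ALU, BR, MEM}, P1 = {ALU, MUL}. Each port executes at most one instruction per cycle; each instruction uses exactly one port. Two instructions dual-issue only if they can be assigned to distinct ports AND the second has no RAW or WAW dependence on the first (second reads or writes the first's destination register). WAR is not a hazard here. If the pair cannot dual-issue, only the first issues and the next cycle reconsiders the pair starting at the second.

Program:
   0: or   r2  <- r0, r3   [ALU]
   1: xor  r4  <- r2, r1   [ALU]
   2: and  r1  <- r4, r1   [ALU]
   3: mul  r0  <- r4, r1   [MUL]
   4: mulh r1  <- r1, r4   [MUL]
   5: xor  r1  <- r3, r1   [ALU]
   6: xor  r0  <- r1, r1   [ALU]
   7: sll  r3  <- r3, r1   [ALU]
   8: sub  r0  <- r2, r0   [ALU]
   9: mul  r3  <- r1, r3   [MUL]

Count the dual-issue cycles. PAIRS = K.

[0] i0  or.ALU  -- RAW r2
[1] i1  xor.ALU  -- RAW r4
[2] i2  and.ALU  -- RAW r1
[3] i3  mul.MUL  -- no-port MUL/MUL
[4] i4  mulh.MUL  -- RAW+WAW r1
[5] i5  xor.ALU  -- RAW r1
[6] i6+i7  xor.ALU/sll.ALU  -- dual
[7] i8+i9  sub.ALU/mul.MUL  -- dual

PAIRS = 2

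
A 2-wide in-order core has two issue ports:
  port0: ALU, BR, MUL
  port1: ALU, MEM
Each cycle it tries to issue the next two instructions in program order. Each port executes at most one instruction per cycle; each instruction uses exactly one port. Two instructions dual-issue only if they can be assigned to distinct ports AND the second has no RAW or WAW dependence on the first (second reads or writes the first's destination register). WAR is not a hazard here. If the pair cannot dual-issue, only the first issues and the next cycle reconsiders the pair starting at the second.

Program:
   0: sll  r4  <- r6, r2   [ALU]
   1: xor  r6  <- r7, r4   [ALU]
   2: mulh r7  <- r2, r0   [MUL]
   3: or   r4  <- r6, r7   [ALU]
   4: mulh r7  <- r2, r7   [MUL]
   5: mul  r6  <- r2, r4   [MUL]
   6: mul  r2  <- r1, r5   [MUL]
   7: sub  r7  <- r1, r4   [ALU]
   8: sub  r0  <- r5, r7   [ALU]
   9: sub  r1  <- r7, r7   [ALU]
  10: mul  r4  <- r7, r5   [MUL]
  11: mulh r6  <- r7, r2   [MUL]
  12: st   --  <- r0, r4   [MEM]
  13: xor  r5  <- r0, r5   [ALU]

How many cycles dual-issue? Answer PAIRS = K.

#0 head=0: sll.ALU i0 RAW r4
#1 head=1: xor.ALU mulh.MUL i1&i2 dual
#2 head=3: or.ALU mulh.MUL i3&i4 dual
#3 head=5: mul.MUL i5 no-port MUL/MUL
#4 head=6: mul.MUL sub.ALU i6&i7 dual
#5 head=8: sub.ALU sub.ALU i8&i9 dual
#6 head=10: mul.MUL i10 no-port MUL/MUL
#7 head=11: mulh.MUL st.MEM i11&i12 dual
#8 head=13: xor.ALU i13 tail

PAIRS = 5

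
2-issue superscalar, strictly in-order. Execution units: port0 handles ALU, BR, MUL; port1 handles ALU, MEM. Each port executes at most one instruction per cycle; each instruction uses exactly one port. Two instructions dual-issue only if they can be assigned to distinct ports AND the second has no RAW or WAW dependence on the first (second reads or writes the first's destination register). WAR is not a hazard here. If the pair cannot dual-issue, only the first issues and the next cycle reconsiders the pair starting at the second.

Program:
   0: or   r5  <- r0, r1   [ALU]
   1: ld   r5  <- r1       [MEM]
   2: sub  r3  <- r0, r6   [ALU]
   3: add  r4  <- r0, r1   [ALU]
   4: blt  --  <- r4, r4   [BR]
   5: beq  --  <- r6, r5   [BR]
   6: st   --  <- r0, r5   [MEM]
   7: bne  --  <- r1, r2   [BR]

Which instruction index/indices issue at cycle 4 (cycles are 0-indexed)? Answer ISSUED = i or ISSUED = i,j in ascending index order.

ISSUED = 5,6

[0] i0  or.ALU  -- WAW r5
[1] i1,i2  ld.MEM sub.ALU  -- pair
[2] i3  add.ALU  -- RAW r4
[3] i4  blt.BR  -- no-port BR/BR
[4] i5,i6  beq.BR st.MEM  -- pair
[5] i7  bne.BR  -- tail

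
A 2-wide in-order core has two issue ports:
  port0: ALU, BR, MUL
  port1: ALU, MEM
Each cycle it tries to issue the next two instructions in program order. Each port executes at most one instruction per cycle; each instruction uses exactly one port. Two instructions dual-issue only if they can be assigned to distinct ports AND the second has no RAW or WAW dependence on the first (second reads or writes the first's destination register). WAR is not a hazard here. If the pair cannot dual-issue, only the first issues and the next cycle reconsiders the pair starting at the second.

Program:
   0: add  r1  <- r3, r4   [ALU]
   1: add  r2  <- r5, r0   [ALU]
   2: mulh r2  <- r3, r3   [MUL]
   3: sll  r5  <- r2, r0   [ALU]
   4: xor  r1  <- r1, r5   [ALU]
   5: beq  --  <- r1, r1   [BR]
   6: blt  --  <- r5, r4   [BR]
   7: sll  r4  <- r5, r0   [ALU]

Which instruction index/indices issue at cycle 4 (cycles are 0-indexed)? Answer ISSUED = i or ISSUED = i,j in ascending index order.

  cy0 -> i0&i1 (add.ALU add.ALU) 2-wide
  cy1 -> i2 (mulh.MUL) RAW r2
  cy2 -> i3 (sll.ALU) RAW r5
  cy3 -> i4 (xor.ALU) RAW r1
  cy4 -> i5 (beq.BR) no-port BR/BR
  cy5 -> i6&i7 (blt.BR sll.ALU) 2-wide

ISSUED = 5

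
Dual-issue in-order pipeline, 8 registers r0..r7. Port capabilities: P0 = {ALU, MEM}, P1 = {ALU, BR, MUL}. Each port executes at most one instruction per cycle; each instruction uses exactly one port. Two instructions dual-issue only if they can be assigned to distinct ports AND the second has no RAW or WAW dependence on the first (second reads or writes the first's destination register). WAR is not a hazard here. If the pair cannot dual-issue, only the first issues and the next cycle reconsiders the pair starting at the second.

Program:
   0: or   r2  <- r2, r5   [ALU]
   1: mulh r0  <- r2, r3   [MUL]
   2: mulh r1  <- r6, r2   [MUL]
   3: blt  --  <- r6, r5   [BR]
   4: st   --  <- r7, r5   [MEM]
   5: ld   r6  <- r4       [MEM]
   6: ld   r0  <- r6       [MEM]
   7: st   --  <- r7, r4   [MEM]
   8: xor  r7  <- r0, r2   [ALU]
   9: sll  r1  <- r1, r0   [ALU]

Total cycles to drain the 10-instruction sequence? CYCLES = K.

0. or @i0  | RAW r2
1. mulh @i1  | no-port MUL/MUL
2. mulh @i2  | no-port MUL/BR
3. blt;st @i3,i4  | 2-wide
4. ld @i5  | no-port MEM/MEM
5. ld @i6  | no-port MEM/MEM
6. st;xor @i7,i8  | 2-wide
7. sll @i9  | tail

CYCLES = 8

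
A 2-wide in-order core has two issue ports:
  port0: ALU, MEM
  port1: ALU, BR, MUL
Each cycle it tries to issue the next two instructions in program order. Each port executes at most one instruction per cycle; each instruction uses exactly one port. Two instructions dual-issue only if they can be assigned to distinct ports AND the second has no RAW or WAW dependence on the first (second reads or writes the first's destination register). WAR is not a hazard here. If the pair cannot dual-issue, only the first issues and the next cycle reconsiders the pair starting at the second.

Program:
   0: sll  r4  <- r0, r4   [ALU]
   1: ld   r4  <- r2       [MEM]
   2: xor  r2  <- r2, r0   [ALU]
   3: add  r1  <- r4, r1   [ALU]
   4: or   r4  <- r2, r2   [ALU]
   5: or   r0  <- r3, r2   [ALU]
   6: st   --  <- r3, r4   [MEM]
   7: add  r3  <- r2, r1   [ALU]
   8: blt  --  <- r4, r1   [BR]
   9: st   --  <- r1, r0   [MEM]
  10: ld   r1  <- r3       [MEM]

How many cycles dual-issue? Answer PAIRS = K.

t=0 i0:sll.ALU ; WAW r4
t=1 i1+i2:ld.MEM xor.ALU ; pair
t=2 i3+i4:add.ALU or.ALU ; pair
t=3 i5+i6:or.ALU st.MEM ; pair
t=4 i7+i8:add.ALU blt.BR ; pair
t=5 i9:st.MEM ; no-port MEM/MEM
t=6 i10:ld.MEM ; tail

PAIRS = 4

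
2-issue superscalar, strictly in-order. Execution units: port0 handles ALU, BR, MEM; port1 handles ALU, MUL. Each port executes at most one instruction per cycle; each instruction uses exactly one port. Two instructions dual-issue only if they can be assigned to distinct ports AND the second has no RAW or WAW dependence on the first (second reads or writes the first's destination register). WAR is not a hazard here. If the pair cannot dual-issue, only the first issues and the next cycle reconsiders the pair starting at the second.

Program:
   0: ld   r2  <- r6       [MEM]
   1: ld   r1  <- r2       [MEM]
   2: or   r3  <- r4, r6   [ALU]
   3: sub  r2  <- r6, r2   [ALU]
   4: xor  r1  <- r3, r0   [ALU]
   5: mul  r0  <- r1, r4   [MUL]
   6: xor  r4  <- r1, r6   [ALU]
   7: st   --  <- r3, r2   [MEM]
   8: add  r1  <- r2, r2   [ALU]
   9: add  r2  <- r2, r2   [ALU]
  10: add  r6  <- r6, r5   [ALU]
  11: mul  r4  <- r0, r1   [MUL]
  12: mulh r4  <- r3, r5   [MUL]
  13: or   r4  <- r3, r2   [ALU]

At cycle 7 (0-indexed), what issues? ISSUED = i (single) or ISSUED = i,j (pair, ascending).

t=0 i0:ld.MEM ; no-port MEM/MEM
t=1 i1+i2:ld.MEM;or.ALU ; dual
t=2 i3+i4:sub.ALU;xor.ALU ; dual
t=3 i5+i6:mul.MUL;xor.ALU ; dual
t=4 i7+i8:st.MEM;add.ALU ; dual
t=5 i9+i10:add.ALU;add.ALU ; dual
t=6 i11:mul.MUL ; no-port MUL/MUL
t=7 i12:mulh.MUL ; WAW r4
t=8 i13:or.ALU ; tail

ISSUED = 12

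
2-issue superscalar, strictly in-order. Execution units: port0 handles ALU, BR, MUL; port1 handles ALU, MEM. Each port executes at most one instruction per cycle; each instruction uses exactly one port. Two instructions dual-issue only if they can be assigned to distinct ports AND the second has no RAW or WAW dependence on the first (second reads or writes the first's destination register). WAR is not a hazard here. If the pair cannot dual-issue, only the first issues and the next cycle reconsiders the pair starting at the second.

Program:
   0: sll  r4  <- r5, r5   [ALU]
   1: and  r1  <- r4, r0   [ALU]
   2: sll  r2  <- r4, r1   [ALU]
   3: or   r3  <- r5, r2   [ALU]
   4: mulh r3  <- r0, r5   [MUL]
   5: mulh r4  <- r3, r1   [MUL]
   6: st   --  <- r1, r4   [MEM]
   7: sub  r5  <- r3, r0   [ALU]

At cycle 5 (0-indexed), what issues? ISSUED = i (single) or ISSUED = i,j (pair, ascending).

0. sll @i0  | RAW r4
1. and @i1  | RAW r1
2. sll @i2  | RAW r2
3. or @i3  | WAW r3
4. mulh @i4  | no-port MUL/MUL
5. mulh @i5  | RAW r4
6. st sub @i6,i7  | 2-wide

ISSUED = 5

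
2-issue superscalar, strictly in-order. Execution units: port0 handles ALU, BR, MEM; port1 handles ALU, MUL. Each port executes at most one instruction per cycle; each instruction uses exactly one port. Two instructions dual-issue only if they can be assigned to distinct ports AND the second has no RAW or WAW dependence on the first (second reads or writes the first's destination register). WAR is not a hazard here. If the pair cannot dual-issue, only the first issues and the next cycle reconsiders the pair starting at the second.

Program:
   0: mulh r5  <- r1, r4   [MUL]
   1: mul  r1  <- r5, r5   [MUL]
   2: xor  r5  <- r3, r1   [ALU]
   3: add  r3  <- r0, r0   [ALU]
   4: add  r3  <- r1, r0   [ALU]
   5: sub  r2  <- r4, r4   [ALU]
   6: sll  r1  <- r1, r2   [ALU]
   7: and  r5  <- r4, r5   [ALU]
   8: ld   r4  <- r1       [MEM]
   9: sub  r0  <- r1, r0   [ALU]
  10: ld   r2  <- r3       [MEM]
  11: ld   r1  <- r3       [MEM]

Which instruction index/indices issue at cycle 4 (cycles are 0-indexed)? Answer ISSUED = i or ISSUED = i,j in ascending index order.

ISSUED = 6,7

#0 head=0: mulh i0 no-port MUL/MUL
#1 head=1: mul i1 RAW r1
#2 head=2: xor/add i2/i3 dual
#3 head=4: add/sub i4/i5 dual
#4 head=6: sll/and i6/i7 dual
#5 head=8: ld/sub i8/i9 dual
#6 head=10: ld i10 no-port MEM/MEM
#7 head=11: ld i11 tail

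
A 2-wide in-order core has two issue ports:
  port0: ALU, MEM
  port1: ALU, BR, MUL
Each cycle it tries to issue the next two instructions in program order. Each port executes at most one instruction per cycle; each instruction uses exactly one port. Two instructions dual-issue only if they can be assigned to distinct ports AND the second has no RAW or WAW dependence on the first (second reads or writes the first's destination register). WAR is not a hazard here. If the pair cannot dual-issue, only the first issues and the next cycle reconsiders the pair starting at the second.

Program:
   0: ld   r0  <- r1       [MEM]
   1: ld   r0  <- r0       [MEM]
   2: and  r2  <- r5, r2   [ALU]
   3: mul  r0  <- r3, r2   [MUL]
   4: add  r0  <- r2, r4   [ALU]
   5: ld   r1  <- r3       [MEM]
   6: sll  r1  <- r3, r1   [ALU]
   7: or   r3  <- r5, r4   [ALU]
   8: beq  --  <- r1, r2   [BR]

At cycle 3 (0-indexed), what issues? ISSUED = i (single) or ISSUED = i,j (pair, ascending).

#0 head=0: ld i0 no-port MEM/MEM
#1 head=1: ld+and i1,i2 dual
#2 head=3: mul i3 WAW r0
#3 head=4: add+ld i4,i5 dual
#4 head=6: sll+or i6,i7 dual
#5 head=8: beq i8 tail

ISSUED = 4,5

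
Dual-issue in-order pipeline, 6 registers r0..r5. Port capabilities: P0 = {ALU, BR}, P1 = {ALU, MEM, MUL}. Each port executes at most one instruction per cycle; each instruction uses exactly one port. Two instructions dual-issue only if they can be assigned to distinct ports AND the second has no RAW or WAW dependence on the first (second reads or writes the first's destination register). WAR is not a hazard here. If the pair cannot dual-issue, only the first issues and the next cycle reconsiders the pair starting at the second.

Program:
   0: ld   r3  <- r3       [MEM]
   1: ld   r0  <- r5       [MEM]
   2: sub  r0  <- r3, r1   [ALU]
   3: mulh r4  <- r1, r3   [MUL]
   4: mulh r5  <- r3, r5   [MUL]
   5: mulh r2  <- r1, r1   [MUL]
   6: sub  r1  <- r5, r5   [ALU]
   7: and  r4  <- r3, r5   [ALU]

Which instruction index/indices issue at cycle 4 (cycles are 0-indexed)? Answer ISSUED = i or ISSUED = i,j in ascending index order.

ISSUED = 5,6

#0 head=0: ld i0 no-port MEM/MEM
#1 head=1: ld i1 WAW r0
#2 head=2: sub/mulh i2/i3 dual
#3 head=4: mulh i4 no-port MUL/MUL
#4 head=5: mulh/sub i5/i6 dual
#5 head=7: and i7 tail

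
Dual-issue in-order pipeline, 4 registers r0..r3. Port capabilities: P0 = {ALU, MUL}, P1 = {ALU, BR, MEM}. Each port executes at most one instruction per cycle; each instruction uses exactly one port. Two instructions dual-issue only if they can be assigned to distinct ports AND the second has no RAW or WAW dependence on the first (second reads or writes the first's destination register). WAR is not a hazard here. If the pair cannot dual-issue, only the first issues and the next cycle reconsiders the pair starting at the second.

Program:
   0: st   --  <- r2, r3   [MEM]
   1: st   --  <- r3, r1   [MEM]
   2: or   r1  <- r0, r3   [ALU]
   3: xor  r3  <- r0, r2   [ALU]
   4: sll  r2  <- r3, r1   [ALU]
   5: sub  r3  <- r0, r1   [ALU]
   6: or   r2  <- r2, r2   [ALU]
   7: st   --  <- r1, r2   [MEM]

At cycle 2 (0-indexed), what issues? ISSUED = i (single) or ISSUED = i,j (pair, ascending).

0. st.MEM @i0  | no-port MEM/MEM
1. st.MEM;or.ALU @i1+i2  | 2-wide
2. xor.ALU @i3  | RAW r3
3. sll.ALU;sub.ALU @i4+i5  | 2-wide
4. or.ALU @i6  | RAW r2
5. st.MEM @i7  | tail

ISSUED = 3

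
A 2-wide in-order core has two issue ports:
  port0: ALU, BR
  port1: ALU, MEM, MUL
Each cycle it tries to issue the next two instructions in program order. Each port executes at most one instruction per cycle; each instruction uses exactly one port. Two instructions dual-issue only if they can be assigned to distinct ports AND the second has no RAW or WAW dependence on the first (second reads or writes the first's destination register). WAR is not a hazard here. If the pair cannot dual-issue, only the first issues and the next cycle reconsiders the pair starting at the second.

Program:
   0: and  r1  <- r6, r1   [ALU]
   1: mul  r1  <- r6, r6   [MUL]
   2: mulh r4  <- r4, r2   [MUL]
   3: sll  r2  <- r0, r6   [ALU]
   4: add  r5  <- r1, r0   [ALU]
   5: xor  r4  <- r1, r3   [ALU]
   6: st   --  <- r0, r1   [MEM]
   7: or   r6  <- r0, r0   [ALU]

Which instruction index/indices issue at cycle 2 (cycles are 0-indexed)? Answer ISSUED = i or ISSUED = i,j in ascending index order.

0. and @i0  | WAW r1
1. mul @i1  | no-port MUL/MUL
2. mulh/sll @i2,i3  | dual
3. add/xor @i4,i5  | dual
4. st/or @i6,i7  | dual

ISSUED = 2,3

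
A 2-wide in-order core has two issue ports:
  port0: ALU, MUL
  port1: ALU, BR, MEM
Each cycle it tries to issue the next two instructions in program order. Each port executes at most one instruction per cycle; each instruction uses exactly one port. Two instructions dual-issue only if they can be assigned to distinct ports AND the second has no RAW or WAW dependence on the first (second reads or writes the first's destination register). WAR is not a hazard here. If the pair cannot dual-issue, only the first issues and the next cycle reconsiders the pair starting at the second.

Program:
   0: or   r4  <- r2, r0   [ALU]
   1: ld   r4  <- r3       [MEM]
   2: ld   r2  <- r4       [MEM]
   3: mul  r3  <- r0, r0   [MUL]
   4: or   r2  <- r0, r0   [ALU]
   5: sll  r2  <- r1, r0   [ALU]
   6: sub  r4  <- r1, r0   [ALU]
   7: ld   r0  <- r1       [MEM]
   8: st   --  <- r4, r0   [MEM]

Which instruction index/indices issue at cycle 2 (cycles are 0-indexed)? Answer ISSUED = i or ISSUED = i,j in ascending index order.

0. or @i0  | WAW r4
1. ld @i1  | no-port MEM/MEM
2. ld/mul @i2/i3  | dual
3. or @i4  | WAW r2
4. sll/sub @i5/i6  | dual
5. ld @i7  | no-port MEM/MEM
6. st @i8  | tail

ISSUED = 2,3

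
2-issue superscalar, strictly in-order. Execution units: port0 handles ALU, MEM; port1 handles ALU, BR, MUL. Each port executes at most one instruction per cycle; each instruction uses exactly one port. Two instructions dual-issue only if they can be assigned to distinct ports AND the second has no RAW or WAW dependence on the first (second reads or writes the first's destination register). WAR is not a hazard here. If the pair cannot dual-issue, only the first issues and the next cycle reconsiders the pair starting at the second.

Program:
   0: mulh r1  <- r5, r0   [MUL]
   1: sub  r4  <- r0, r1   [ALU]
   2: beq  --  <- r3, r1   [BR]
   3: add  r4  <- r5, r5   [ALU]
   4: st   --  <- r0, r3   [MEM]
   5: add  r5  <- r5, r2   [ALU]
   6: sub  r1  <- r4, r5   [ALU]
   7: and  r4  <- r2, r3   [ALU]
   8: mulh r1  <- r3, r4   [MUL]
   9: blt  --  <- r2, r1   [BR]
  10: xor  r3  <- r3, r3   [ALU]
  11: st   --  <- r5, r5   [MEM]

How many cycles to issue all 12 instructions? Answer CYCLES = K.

CYCLES = 8

#0 head=0: mulh i0 RAW r1
#1 head=1: sub+beq i1&i2 pair
#2 head=3: add+st i3&i4 pair
#3 head=5: add i5 RAW r5
#4 head=6: sub+and i6&i7 pair
#5 head=8: mulh i8 no-port MUL/BR
#6 head=9: blt+xor i9&i10 pair
#7 head=11: st i11 tail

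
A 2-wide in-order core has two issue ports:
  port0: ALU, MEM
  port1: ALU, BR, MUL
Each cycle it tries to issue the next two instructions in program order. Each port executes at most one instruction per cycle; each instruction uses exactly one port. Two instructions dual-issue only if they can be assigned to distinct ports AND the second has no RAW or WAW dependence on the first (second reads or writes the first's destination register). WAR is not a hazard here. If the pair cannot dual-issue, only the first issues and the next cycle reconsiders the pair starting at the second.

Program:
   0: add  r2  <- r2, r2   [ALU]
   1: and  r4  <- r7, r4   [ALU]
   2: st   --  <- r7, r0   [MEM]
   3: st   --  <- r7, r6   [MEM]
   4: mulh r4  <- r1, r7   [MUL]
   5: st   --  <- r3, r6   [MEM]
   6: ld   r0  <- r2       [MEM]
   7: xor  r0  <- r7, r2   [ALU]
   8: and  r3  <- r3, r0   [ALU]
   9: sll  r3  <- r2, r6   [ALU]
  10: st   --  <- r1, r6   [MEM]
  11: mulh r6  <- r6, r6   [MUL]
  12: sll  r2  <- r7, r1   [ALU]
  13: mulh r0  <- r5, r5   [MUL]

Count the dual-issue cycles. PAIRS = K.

PAIRS = 4

[0] i0,i1  add.ALU;and.ALU  -- 2-wide
[1] i2  st.MEM  -- no-port MEM/MEM
[2] i3,i4  st.MEM;mulh.MUL  -- 2-wide
[3] i5  st.MEM  -- no-port MEM/MEM
[4] i6  ld.MEM  -- WAW r0
[5] i7  xor.ALU  -- RAW r0
[6] i8  and.ALU  -- WAW r3
[7] i9,i10  sll.ALU;st.MEM  -- 2-wide
[8] i11,i12  mulh.MUL;sll.ALU  -- 2-wide
[9] i13  mulh.MUL  -- tail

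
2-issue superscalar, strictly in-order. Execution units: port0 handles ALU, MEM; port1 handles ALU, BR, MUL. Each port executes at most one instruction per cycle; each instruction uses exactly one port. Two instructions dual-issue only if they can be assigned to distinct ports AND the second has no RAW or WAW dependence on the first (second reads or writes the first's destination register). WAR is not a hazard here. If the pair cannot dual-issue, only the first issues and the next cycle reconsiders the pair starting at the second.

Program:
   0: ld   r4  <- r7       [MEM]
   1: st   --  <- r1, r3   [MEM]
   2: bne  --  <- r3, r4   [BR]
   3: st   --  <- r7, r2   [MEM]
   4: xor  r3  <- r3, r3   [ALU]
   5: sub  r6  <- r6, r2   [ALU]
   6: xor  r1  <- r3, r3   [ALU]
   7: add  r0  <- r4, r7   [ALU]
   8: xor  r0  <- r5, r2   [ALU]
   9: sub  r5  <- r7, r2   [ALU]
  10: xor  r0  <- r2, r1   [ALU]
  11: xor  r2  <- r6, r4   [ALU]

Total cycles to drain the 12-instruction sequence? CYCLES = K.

CYCLES = 7

t=0 i0:ld.MEM ; no-port MEM/MEM
t=1 i1/i2:st.MEM/bne.BR ; dual
t=2 i3/i4:st.MEM/xor.ALU ; dual
t=3 i5/i6:sub.ALU/xor.ALU ; dual
t=4 i7:add.ALU ; WAW r0
t=5 i8/i9:xor.ALU/sub.ALU ; dual
t=6 i10/i11:xor.ALU/xor.ALU ; dual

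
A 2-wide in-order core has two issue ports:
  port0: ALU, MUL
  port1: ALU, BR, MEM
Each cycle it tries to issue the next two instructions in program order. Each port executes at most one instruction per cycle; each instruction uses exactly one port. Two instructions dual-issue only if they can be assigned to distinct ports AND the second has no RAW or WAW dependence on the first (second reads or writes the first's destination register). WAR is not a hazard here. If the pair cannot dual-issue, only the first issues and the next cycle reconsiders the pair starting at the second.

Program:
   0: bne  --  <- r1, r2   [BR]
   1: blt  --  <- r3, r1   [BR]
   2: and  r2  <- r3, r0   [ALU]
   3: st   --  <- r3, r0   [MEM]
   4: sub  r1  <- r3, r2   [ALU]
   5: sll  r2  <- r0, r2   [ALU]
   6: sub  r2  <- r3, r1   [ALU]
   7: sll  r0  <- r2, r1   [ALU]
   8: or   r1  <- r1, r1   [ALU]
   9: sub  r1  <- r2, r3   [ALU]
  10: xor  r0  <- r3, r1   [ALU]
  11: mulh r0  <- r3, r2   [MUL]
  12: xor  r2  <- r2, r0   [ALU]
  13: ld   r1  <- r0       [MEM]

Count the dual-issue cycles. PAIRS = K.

PAIRS = 4

t=0 i0:bne ; no-port BR/BR
t=1 i1,i2:blt/and ; 2-wide
t=2 i3,i4:st/sub ; 2-wide
t=3 i5:sll ; WAW r2
t=4 i6:sub ; RAW r2
t=5 i7,i8:sll/or ; 2-wide
t=6 i9:sub ; RAW r1
t=7 i10:xor ; WAW r0
t=8 i11:mulh ; RAW r0
t=9 i12,i13:xor/ld ; 2-wide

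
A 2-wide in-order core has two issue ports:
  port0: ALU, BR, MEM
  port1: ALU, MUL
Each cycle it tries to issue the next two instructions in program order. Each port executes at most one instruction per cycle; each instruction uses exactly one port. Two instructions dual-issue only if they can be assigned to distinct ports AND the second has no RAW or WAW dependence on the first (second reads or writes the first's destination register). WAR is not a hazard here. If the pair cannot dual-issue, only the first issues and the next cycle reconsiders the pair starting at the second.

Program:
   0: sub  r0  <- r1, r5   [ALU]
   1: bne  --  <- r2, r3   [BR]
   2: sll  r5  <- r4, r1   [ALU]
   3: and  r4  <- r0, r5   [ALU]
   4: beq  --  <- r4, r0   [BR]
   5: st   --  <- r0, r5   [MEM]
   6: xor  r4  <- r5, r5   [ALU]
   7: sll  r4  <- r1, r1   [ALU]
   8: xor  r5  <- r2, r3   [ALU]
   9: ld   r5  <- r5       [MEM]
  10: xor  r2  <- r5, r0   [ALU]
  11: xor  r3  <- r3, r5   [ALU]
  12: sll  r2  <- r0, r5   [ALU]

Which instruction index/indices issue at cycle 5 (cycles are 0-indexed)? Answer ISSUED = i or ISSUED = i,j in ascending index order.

ISSUED = 7,8

c0: i0/i1 sub.ALU+bne.BR  pair
c1: i2 sll.ALU  RAW r5
c2: i3 and.ALU  RAW r4
c3: i4 beq.BR  no-port BR/MEM
c4: i5/i6 st.MEM+xor.ALU  pair
c5: i7/i8 sll.ALU+xor.ALU  pair
c6: i9 ld.MEM  RAW r5
c7: i10/i11 xor.ALU+xor.ALU  pair
c8: i12 sll.ALU  tail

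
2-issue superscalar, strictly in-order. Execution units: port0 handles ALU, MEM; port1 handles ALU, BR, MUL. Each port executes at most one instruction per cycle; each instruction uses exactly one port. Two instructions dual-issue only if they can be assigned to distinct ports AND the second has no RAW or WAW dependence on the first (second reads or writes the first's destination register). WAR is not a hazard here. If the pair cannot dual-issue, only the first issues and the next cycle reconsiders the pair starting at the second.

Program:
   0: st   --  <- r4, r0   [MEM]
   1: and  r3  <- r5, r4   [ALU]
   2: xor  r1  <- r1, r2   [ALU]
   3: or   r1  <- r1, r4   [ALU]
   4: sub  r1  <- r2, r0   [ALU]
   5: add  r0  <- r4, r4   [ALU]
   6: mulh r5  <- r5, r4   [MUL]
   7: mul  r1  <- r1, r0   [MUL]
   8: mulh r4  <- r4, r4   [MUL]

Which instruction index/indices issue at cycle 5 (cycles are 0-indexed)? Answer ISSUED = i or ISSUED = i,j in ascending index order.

ISSUED = 7

[0] i0+i1  st and  -- 2-wide
[1] i2  xor  -- RAW+WAW r1
[2] i3  or  -- WAW r1
[3] i4+i5  sub add  -- 2-wide
[4] i6  mulh  -- no-port MUL/MUL
[5] i7  mul  -- no-port MUL/MUL
[6] i8  mulh  -- tail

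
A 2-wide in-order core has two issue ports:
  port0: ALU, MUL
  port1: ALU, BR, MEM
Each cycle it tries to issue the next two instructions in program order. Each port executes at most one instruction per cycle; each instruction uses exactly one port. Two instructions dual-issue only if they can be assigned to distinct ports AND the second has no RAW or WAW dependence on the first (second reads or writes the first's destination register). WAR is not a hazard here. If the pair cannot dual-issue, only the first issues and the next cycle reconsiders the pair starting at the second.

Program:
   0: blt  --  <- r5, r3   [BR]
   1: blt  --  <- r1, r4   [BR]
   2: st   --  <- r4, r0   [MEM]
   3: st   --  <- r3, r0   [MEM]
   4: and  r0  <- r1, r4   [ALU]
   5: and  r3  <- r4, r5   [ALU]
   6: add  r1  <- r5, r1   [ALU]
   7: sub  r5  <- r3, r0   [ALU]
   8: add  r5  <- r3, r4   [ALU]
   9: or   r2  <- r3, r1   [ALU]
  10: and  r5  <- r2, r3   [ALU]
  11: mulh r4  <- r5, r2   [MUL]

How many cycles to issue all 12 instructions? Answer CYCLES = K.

CYCLES = 9

0. blt.BR @i0  | no-port BR/BR
1. blt.BR @i1  | no-port BR/MEM
2. st.MEM @i2  | no-port MEM/MEM
3. st.MEM+and.ALU @i3,i4  | 2-wide
4. and.ALU+add.ALU @i5,i6  | 2-wide
5. sub.ALU @i7  | WAW r5
6. add.ALU+or.ALU @i8,i9  | 2-wide
7. and.ALU @i10  | RAW r5
8. mulh.MUL @i11  | tail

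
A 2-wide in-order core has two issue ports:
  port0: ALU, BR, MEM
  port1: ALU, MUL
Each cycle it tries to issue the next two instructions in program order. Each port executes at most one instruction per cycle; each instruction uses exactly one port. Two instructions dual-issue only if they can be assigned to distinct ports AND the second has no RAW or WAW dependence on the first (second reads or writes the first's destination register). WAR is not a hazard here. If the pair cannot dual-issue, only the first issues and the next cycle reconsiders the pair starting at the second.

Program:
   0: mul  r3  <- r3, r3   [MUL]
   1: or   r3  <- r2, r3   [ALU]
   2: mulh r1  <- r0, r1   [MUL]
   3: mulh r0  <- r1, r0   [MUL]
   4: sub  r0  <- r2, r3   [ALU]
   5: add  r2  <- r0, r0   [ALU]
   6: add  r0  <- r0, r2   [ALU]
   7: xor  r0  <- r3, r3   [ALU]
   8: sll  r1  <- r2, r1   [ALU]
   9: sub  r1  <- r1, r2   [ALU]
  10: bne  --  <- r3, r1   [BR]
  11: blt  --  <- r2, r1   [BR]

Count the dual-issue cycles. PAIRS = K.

0. mul.MUL @i0  | RAW+WAW r3
1. or.ALU/mulh.MUL @i1,i2  | 2-wide
2. mulh.MUL @i3  | WAW r0
3. sub.ALU @i4  | RAW r0
4. add.ALU @i5  | RAW r2
5. add.ALU @i6  | WAW r0
6. xor.ALU/sll.ALU @i7,i8  | 2-wide
7. sub.ALU @i9  | RAW r1
8. bne.BR @i10  | no-port BR/BR
9. blt.BR @i11  | tail

PAIRS = 2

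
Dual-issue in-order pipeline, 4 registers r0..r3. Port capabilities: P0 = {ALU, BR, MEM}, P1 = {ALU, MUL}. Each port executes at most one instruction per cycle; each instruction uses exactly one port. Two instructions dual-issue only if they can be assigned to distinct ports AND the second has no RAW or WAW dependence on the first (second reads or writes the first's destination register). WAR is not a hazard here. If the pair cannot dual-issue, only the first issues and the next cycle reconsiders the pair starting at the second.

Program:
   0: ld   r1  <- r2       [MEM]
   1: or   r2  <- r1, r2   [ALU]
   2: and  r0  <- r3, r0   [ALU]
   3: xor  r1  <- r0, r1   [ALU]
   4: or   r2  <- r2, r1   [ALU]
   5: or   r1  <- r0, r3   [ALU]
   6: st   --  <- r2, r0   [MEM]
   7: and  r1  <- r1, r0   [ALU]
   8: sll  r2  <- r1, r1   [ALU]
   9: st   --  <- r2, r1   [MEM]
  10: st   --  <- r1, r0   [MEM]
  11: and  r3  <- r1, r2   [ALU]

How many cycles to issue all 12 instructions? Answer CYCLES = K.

0. ld @i0  | RAW r1
1. or and @i1+i2  | 2-wide
2. xor @i3  | RAW r1
3. or or @i4+i5  | 2-wide
4. st and @i6+i7  | 2-wide
5. sll @i8  | RAW r2
6. st @i9  | no-port MEM/MEM
7. st and @i10+i11  | 2-wide

CYCLES = 8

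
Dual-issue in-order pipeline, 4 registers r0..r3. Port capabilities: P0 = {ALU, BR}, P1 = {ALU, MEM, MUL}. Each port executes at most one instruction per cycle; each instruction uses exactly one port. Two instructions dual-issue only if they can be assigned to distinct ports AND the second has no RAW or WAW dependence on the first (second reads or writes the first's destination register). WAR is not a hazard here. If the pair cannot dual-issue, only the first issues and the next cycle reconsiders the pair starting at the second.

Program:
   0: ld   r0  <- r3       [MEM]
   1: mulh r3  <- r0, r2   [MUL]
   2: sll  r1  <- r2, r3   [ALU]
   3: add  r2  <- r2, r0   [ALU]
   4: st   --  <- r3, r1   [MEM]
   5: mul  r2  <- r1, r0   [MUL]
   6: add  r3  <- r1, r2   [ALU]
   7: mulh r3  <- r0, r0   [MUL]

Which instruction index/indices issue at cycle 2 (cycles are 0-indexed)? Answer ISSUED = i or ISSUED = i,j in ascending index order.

ISSUED = 2,3

t=0 i0:ld ; no-port MEM/MUL
t=1 i1:mulh ; RAW r3
t=2 i2+i3:sll add ; 2-wide
t=3 i4:st ; no-port MEM/MUL
t=4 i5:mul ; RAW r2
t=5 i6:add ; WAW r3
t=6 i7:mulh ; tail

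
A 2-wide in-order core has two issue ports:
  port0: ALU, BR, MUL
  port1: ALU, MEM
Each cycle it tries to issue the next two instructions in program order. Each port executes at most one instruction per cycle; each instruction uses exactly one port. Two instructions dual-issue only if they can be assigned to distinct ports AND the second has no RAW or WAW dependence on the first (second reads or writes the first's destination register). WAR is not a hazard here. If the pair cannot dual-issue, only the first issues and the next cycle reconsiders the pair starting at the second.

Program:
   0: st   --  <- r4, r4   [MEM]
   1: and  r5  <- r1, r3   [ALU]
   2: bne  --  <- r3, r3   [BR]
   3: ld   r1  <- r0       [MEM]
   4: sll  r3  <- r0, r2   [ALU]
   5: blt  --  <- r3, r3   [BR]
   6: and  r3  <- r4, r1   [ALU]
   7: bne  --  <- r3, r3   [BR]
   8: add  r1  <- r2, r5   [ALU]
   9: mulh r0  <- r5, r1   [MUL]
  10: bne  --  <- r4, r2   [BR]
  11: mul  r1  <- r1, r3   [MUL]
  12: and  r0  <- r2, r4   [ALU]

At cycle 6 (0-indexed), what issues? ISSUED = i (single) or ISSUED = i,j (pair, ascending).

0. st.MEM and.ALU @i0,i1  | pair
1. bne.BR ld.MEM @i2,i3  | pair
2. sll.ALU @i4  | RAW r3
3. blt.BR and.ALU @i5,i6  | pair
4. bne.BR add.ALU @i7,i8  | pair
5. mulh.MUL @i9  | no-port MUL/BR
6. bne.BR @i10  | no-port BR/MUL
7. mul.MUL and.ALU @i11,i12  | pair

ISSUED = 10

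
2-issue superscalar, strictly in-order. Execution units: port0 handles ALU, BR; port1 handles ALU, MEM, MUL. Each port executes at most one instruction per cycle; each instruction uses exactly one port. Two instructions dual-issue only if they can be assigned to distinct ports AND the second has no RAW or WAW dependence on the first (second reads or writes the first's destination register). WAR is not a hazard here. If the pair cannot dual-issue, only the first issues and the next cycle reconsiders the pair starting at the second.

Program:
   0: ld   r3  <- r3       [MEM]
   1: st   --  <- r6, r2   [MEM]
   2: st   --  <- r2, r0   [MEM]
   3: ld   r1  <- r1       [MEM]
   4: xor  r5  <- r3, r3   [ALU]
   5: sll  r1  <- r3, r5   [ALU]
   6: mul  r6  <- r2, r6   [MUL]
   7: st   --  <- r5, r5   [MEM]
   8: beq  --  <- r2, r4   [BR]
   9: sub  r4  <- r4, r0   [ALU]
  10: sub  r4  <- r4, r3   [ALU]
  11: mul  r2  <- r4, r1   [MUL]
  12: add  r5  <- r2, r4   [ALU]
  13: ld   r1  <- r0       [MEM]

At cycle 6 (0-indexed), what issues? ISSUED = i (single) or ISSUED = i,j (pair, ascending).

ISSUED = 9

c0: i0 ld  no-port MEM/MEM
c1: i1 st  no-port MEM/MEM
c2: i2 st  no-port MEM/MEM
c3: i3&i4 ld xor  dual
c4: i5&i6 sll mul  dual
c5: i7&i8 st beq  dual
c6: i9 sub  RAW+WAW r4
c7: i10 sub  RAW r4
c8: i11 mul  RAW r2
c9: i12&i13 add ld  dual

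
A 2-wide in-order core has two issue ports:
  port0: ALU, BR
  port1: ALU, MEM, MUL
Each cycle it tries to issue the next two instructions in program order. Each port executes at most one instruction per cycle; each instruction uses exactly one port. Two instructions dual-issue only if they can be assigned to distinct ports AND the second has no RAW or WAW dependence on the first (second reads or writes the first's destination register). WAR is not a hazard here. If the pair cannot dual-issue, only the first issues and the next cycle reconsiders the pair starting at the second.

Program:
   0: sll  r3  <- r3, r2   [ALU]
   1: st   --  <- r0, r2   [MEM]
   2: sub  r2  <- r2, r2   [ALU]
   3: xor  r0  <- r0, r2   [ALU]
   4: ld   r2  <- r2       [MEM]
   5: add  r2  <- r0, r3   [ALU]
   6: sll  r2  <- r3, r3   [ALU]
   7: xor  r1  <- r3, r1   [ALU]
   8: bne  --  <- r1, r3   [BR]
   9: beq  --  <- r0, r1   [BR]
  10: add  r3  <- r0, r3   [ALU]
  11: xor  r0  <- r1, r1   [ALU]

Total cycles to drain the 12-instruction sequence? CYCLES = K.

0. sll;st @i0&i1  | 2-wide
1. sub @i2  | RAW r2
2. xor;ld @i3&i4  | 2-wide
3. add @i5  | WAW r2
4. sll;xor @i6&i7  | 2-wide
5. bne @i8  | no-port BR/BR
6. beq;add @i9&i10  | 2-wide
7. xor @i11  | tail

CYCLES = 8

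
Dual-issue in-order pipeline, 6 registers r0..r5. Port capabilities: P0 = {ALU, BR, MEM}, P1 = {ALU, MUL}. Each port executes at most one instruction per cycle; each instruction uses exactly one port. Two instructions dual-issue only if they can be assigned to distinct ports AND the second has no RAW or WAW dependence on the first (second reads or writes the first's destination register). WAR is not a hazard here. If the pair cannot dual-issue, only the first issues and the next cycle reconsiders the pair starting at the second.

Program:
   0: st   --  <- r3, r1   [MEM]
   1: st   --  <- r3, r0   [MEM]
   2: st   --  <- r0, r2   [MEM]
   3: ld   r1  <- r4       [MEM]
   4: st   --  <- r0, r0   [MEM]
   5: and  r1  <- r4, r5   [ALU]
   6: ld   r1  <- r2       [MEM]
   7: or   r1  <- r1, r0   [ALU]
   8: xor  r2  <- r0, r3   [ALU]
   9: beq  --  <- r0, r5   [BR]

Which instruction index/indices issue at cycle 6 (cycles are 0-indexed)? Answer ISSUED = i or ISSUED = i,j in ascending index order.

c0: i0 st.MEM  no-port MEM/MEM
c1: i1 st.MEM  no-port MEM/MEM
c2: i2 st.MEM  no-port MEM/MEM
c3: i3 ld.MEM  no-port MEM/MEM
c4: i4/i5 st.MEM/and.ALU  2-wide
c5: i6 ld.MEM  RAW+WAW r1
c6: i7/i8 or.ALU/xor.ALU  2-wide
c7: i9 beq.BR  tail

ISSUED = 7,8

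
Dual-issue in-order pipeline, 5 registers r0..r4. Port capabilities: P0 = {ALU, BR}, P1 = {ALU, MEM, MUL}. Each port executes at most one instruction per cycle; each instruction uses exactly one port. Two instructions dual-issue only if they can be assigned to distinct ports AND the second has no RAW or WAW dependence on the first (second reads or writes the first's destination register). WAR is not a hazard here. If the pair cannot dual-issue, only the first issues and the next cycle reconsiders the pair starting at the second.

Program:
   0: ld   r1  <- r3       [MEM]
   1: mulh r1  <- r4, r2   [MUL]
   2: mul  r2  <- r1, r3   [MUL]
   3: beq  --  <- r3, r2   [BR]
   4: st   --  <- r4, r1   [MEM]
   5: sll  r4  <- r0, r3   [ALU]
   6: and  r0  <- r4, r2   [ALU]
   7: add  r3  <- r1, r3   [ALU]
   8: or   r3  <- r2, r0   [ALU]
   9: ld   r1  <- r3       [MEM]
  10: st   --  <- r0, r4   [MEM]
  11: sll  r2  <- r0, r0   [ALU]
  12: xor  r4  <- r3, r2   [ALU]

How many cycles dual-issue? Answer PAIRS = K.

c0: i0 ld.MEM  no-port MEM/MUL
c1: i1 mulh.MUL  no-port MUL/MUL
c2: i2 mul.MUL  RAW r2
c3: i3,i4 beq.BR/st.MEM  2-wide
c4: i5 sll.ALU  RAW r4
c5: i6,i7 and.ALU/add.ALU  2-wide
c6: i8 or.ALU  RAW r3
c7: i9 ld.MEM  no-port MEM/MEM
c8: i10,i11 st.MEM/sll.ALU  2-wide
c9: i12 xor.ALU  tail

PAIRS = 3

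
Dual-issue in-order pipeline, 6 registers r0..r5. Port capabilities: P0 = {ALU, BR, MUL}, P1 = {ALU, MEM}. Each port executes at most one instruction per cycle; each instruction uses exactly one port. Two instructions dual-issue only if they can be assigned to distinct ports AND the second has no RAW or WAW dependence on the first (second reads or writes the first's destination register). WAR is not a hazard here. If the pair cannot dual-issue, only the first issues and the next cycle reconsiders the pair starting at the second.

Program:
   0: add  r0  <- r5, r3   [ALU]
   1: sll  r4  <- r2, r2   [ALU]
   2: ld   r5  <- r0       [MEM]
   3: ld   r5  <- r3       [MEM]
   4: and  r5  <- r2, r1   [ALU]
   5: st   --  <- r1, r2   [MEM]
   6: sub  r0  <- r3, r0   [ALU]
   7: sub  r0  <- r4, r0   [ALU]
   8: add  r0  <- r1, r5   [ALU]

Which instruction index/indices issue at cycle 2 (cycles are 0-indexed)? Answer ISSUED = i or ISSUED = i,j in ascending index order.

ISSUED = 3

0. add.ALU+sll.ALU @i0/i1  | dual
1. ld.MEM @i2  | no-port MEM/MEM
2. ld.MEM @i3  | WAW r5
3. and.ALU+st.MEM @i4/i5  | dual
4. sub.ALU @i6  | RAW+WAW r0
5. sub.ALU @i7  | WAW r0
6. add.ALU @i8  | tail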